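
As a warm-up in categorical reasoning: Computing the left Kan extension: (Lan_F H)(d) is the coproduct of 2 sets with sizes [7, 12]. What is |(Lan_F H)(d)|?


Pointwise, the left Kan extension (Lan_F H)(d) is the colimit, indexed
by the comma category (F downarrow d), of H composed with the
projection (F downarrow d) -> C. Here that colimit is given
as a coproduct (disjoint union) of sets, so its cardinality is the
sum of the sizes of the summands.
Coproduct of sets with sizes: 7 + 12
= 19

19


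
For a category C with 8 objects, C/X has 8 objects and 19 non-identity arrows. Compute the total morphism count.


In the slice category C/X, objects are morphisms to X.
Identity morphisms: 8 (one per object of C/X).
Non-identity morphisms: 19.
Total = 8 + 19 = 27

27


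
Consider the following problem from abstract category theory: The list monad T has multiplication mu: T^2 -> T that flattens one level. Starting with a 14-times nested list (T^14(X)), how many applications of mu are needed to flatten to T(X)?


Each application of mu: T^2 -> T removes one layer of nesting.
Starting at depth 14 (i.e., T^14(X)), we need to reach T(X).
Number of mu applications = 14 - 1 = 13

13


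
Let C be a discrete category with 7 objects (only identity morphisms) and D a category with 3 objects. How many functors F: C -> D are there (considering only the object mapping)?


A functor from a discrete category C to D is determined by
where each object maps. Each of the 7 objects of C can map
to any of the 3 objects of D independently.
Number of functors = 3^7 = 2187

2187


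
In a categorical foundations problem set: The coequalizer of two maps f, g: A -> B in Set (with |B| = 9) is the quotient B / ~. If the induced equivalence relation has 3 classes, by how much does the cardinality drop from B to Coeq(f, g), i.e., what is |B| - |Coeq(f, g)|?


The coequalizer Coeq(f, g) = B / ~ has one element per equivalence class.
|B| = 9, |Coeq(f, g)| = 3.
|B| - |Coeq(f, g)| = 9 - 3 = 6.

6


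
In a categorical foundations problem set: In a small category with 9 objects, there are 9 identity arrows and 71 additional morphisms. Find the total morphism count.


Each object has an identity morphism, giving 9 identities.
Adding the 71 non-identity morphisms:
Total = 9 + 71 = 80

80


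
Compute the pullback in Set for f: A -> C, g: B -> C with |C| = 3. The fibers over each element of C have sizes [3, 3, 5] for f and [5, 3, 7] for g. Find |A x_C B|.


The pullback A x_C B consists of pairs (a, b) with f(a) = g(b).
For each element c in C, the fiber product has |f^-1(c)| * |g^-1(c)| elements.
Summing over C: 3 * 5 + 3 * 3 + 5 * 7
= 15 + 9 + 35 = 59

59


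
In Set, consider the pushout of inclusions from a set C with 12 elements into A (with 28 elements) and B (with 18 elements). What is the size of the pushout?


The pushout A +_C B identifies the images of C in A and B.
|A +_C B| = |A| + |B| - |C| (for injections).
= 28 + 18 - 12 = 34

34


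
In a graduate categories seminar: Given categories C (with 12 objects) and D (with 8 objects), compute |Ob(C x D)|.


The product category C x D has objects that are pairs (c, d).
Number of pairs = |Ob(C)| * |Ob(D)| = 12 * 8 = 96

96


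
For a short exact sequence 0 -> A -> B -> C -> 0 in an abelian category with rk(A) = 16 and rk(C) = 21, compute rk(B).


For a short exact sequence 0 -> A -> B -> C -> 0,
rank is additive: rank(B) = rank(A) + rank(C).
rank(B) = 16 + 21 = 37

37


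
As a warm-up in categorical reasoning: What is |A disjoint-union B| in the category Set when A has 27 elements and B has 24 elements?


In Set, the coproduct A + B is the disjoint union.
|A + B| = |A| + |B| = 27 + 24 = 51

51


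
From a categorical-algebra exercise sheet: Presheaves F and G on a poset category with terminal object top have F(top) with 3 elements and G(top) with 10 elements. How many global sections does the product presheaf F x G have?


Global sections of a presheaf on a poset with terminal top satisfy
Gamma(H) ~ H(top). Presheaves admit pointwise products, so
(F x G)(top) = F(top) x G(top) (Cartesian product).
|Gamma(F x G)| = |F(top)| * |G(top)| = 3 * 10 = 30.

30


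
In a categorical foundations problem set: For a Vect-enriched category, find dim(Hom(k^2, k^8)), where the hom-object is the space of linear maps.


In Vect-enriched categories, Hom(k^n, k^m) is the space of m x n matrices.
dim(Hom(k^2, k^8)) = 8 * 2 = 16

16


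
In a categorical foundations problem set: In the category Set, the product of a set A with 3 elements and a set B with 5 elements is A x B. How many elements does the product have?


In Set, the product A x B is the Cartesian product.
By the universal property, |A x B| = |A| * |B|.
|A x B| = 3 * 5 = 15

15


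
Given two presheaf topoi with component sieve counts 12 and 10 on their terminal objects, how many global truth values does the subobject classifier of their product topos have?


In a product of presheaf topoi E_1 x E_2, the subobject classifier
is Omega = Omega_1 x Omega_2 (componentwise), so
|Omega(top)| = |Omega_1(top_1)| * |Omega_2(top_2)|.
= 12 * 10 = 120.

120


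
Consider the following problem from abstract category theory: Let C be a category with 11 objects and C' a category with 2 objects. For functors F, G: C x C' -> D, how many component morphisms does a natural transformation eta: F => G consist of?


A natural transformation eta: F => G assigns one component morphism per
object of the domain category.
The domain is the product category C x C', so
|Ob(C x C')| = |Ob(C)| * |Ob(C')| = 11 * 2 = 22.
Therefore eta has 22 component morphisms.

22


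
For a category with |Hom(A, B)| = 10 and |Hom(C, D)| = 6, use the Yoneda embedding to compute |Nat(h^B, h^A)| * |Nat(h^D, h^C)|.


By the Yoneda lemma, Nat(h^B, h^A) is isomorphic to Hom(A, B),
so |Nat(h^B, h^A)| = |Hom(A, B)| and |Nat(h^D, h^C)| = |Hom(C, D)|.
|Hom(A, B)| = 10, |Hom(C, D)| = 6.
|Nat(h^B, h^A) x Nat(h^D, h^C)| = 10 * 6 = 60

60


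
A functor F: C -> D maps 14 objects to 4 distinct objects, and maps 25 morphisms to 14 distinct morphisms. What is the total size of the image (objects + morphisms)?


The image of F consists of distinct objects and distinct morphisms.
|Im(F)| on objects = 4
|Im(F)| on morphisms = 14
Total image cardinality = 4 + 14 = 18

18


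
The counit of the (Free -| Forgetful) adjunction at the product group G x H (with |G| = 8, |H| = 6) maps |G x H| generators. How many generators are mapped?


The counit epsilon_K: F(U(K)) -> K of the Free-Forgetful adjunction
maps |K| generators of F(U(K)) into K. For K = G x H (the product group),
|G x H| = |G| * |H|.
Total generators mapped = 8 * 6 = 48.

48


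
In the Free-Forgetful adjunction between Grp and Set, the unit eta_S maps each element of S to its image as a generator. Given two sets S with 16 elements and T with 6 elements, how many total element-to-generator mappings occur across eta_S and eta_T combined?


The unit eta_X: X -> U(F(X)) of the Free-Forgetful adjunction
maps each element of X to a generator of F(X). For X = S + T (disjoint
union in Set), |S + T| = |S| + |T|.
Total mappings = 16 + 6 = 22.

22


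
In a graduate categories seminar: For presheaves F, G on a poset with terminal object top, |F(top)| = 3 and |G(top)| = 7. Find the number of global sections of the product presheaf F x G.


Global sections of a presheaf on a poset with terminal top satisfy
Gamma(H) ~ H(top). Presheaves admit pointwise products, so
(F x G)(top) = F(top) x G(top) (Cartesian product).
|Gamma(F x G)| = |F(top)| * |G(top)| = 3 * 7 = 21.

21


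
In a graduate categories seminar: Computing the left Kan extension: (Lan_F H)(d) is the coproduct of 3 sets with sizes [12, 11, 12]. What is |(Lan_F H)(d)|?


Pointwise, the left Kan extension (Lan_F H)(d) is the colimit, indexed
by the comma category (F downarrow d), of H composed with the
projection (F downarrow d) -> C. Here that colimit is given
as a coproduct (disjoint union) of sets, so its cardinality is the
sum of the sizes of the summands.
Coproduct of sets with sizes: 12 + 11 + 12
= 35

35


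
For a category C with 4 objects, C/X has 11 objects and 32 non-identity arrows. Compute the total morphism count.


In the slice category C/X, objects are morphisms to X.
Identity morphisms: 11 (one per object of C/X).
Non-identity morphisms: 32.
Total = 11 + 32 = 43

43


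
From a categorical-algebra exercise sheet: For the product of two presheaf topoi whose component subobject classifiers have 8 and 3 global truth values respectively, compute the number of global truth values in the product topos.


In a product of presheaf topoi E_1 x E_2, the subobject classifier
is Omega = Omega_1 x Omega_2 (componentwise), so
|Omega(top)| = |Omega_1(top_1)| * |Omega_2(top_2)|.
= 8 * 3 = 24.

24


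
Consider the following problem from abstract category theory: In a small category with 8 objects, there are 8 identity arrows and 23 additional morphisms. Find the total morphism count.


Each object has an identity morphism, giving 8 identities.
Adding the 23 non-identity morphisms:
Total = 8 + 23 = 31

31


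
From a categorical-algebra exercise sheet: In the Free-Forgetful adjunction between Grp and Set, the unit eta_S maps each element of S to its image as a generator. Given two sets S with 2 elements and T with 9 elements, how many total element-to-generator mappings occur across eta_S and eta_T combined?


The unit eta_X: X -> U(F(X)) of the Free-Forgetful adjunction
maps each element of X to a generator of F(X). For X = S + T (disjoint
union in Set), |S + T| = |S| + |T|.
Total mappings = 2 + 9 = 11.

11


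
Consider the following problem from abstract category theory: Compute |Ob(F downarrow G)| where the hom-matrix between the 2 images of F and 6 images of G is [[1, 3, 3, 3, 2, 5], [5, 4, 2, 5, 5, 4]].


Objects of (F downarrow G) are triples (a, b, h: F(a)->G(b)).
The count equals the sum of all entries in the hom-matrix.
sum(row 0) = 17
sum(row 1) = 25
Grand total = 42

42


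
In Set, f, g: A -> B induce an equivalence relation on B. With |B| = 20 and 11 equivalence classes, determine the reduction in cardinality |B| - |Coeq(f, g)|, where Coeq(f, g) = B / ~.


The coequalizer Coeq(f, g) = B / ~ has one element per equivalence class.
|B| = 20, |Coeq(f, g)| = 11.
|B| - |Coeq(f, g)| = 20 - 11 = 9.

9


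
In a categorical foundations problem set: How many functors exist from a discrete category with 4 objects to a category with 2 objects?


A functor from a discrete category C to D is determined by
where each object maps. Each of the 4 objects of C can map
to any of the 2 objects of D independently.
Number of functors = 2^4 = 16

16


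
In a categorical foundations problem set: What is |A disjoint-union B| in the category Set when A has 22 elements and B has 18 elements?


In Set, the coproduct A + B is the disjoint union.
|A + B| = |A| + |B| = 22 + 18 = 40

40


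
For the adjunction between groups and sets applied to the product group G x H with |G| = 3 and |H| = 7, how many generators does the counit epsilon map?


The counit epsilon_K: F(U(K)) -> K of the Free-Forgetful adjunction
maps |K| generators of F(U(K)) into K. For K = G x H (the product group),
|G x H| = |G| * |H|.
Total generators mapped = 3 * 7 = 21.

21


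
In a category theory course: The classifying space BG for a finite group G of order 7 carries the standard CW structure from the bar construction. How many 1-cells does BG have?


In the bar-construction CW model of BG, the n-cells are indexed by
n-tuples [g_1|...|g_n] of non-identity elements of G (degenerate
simplices with some g_i = e do not contribute cells), so there are
(|G| - 1)^n n-cells.
For dim = 1 with |G| = 7:
cells = (7 - 1)^1 = 6^1 = 6

6


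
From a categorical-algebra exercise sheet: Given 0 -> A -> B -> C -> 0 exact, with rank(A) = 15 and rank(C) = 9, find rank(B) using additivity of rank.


For a short exact sequence 0 -> A -> B -> C -> 0,
rank is additive: rank(B) = rank(A) + rank(C).
rank(B) = 15 + 9 = 24

24


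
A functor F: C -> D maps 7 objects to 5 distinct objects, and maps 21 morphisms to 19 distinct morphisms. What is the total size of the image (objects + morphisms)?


The image of F consists of distinct objects and distinct morphisms.
|Im(F)| on objects = 5
|Im(F)| on morphisms = 19
Total image cardinality = 5 + 19 = 24

24


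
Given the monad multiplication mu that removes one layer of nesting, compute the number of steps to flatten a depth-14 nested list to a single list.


Each application of mu: T^2 -> T removes one layer of nesting.
Starting at depth 14 (i.e., T^14(X)), we need to reach T(X).
Number of mu applications = 14 - 1 = 13

13


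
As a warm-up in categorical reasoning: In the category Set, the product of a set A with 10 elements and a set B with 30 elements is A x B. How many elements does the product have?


In Set, the product A x B is the Cartesian product.
By the universal property, |A x B| = |A| * |B|.
|A x B| = 10 * 30 = 300

300


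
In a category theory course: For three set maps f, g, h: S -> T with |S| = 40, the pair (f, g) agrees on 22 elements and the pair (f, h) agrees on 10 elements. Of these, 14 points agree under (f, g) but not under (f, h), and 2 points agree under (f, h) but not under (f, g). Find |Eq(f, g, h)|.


Eq(f, g, h) is the triple-agreement set: points in S where all three
maps take the same value. Using inclusion-exclusion on the pairwise data:
Pair (f, g) agrees on 22 points; pair (f, h) on 10 points.
Points agreeing under (f, g) but not (f, h) = 14; under (f, h) but not (f, g) = 2.
Triple-agreement = agreement-in-(f, g) minus points that agree under (f, g) but not (f, h):
|Eq(f, g, h)| = 22 - 14 = 8
(cross-check via (f, h): 10 - 2 = 8.)

8


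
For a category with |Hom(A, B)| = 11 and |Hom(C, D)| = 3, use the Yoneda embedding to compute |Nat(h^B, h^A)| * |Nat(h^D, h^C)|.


By the Yoneda lemma, Nat(h^B, h^A) is isomorphic to Hom(A, B),
so |Nat(h^B, h^A)| = |Hom(A, B)| and |Nat(h^D, h^C)| = |Hom(C, D)|.
|Hom(A, B)| = 11, |Hom(C, D)| = 3.
|Nat(h^B, h^A) x Nat(h^D, h^C)| = 11 * 3 = 33

33


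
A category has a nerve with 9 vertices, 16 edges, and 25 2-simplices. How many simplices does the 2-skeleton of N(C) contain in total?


The 2-skeleton of the nerve N(C) consists of simplices in dimensions 0, 1, 2:
  |N(C)_0| = 9 (objects)
  |N(C)_1| = 16 (morphisms)
  |N(C)_2| = 25 (composable pairs)
Total = 9 + 16 + 25 = 50

50


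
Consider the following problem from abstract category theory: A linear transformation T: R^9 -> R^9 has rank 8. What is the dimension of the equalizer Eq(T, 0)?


The equalizer of f and the zero map is ker(f).
By the rank-nullity theorem: dim(ker(f)) = dim(domain) - rank(f).
dim(ker(f)) = 9 - 8 = 1

1


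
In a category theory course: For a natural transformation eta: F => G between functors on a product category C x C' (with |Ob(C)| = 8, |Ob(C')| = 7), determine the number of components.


A natural transformation eta: F => G assigns one component morphism per
object of the domain category.
The domain is the product category C x C', so
|Ob(C x C')| = |Ob(C)| * |Ob(C')| = 8 * 7 = 56.
Therefore eta has 56 component morphisms.

56


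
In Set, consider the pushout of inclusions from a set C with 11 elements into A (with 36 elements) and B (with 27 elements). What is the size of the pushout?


The pushout A +_C B identifies the images of C in A and B.
|A +_C B| = |A| + |B| - |C| (for injections).
= 36 + 27 - 11 = 52

52


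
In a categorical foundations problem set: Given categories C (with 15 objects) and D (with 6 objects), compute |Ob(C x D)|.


The product category C x D has objects that are pairs (c, d).
Number of pairs = |Ob(C)| * |Ob(D)| = 15 * 6 = 90

90


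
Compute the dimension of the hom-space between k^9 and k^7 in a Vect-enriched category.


In Vect-enriched categories, Hom(k^n, k^m) is the space of m x n matrices.
dim(Hom(k^9, k^7)) = 7 * 9 = 63

63


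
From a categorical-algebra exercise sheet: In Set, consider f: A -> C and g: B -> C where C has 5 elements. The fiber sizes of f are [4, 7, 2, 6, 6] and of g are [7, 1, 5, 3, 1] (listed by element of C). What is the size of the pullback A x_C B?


The pullback A x_C B consists of pairs (a, b) with f(a) = g(b).
For each element c in C, the fiber product has |f^-1(c)| * |g^-1(c)| elements.
Summing over C: 4 * 7 + 7 * 1 + 2 * 5 + 6 * 3 + 6 * 1
= 28 + 7 + 10 + 18 + 6 = 69

69


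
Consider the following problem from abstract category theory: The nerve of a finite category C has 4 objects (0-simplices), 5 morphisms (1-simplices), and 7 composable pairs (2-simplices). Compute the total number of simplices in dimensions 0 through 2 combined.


The 2-skeleton of the nerve N(C) consists of simplices in dimensions 0, 1, 2:
  |N(C)_0| = 4 (objects)
  |N(C)_1| = 5 (morphisms)
  |N(C)_2| = 7 (composable pairs)
Total = 4 + 5 + 7 = 16

16


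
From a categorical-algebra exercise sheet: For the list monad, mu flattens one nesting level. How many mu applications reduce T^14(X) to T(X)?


Each application of mu: T^2 -> T removes one layer of nesting.
Starting at depth 14 (i.e., T^14(X)), we need to reach T(X).
Number of mu applications = 14 - 1 = 13

13


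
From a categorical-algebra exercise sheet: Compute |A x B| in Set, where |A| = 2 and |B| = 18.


In Set, the product A x B is the Cartesian product.
By the universal property, |A x B| = |A| * |B|.
|A x B| = 2 * 18 = 36

36


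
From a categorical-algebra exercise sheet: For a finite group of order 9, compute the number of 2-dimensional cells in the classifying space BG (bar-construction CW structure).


In the bar-construction CW model of BG, the n-cells are indexed by
n-tuples [g_1|...|g_n] of non-identity elements of G (degenerate
simplices with some g_i = e do not contribute cells), so there are
(|G| - 1)^n n-cells.
For dim = 2 with |G| = 9:
cells = (9 - 1)^2 = 8^2 = 64

64


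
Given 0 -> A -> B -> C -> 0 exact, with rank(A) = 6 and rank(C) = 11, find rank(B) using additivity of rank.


For a short exact sequence 0 -> A -> B -> C -> 0,
rank is additive: rank(B) = rank(A) + rank(C).
rank(B) = 6 + 11 = 17

17


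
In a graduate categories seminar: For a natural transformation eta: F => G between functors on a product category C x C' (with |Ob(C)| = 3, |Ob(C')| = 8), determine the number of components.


A natural transformation eta: F => G assigns one component morphism per
object of the domain category.
The domain is the product category C x C', so
|Ob(C x C')| = |Ob(C)| * |Ob(C')| = 3 * 8 = 24.
Therefore eta has 24 component morphisms.

24


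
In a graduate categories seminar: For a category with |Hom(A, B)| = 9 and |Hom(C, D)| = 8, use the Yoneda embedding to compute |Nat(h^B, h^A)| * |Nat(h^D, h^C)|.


By the Yoneda lemma, Nat(h^B, h^A) is isomorphic to Hom(A, B),
so |Nat(h^B, h^A)| = |Hom(A, B)| and |Nat(h^D, h^C)| = |Hom(C, D)|.
|Hom(A, B)| = 9, |Hom(C, D)| = 8.
|Nat(h^B, h^A) x Nat(h^D, h^C)| = 9 * 8 = 72

72


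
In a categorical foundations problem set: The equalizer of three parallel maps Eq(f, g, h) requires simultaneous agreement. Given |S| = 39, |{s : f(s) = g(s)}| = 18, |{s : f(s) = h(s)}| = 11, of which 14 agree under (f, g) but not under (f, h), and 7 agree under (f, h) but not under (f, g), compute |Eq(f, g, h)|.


Eq(f, g, h) is the triple-agreement set: points in S where all three
maps take the same value. Using inclusion-exclusion on the pairwise data:
Pair (f, g) agrees on 18 points; pair (f, h) on 11 points.
Points agreeing under (f, g) but not (f, h) = 14; under (f, h) but not (f, g) = 7.
Triple-agreement = agreement-in-(f, g) minus points that agree under (f, g) but not (f, h):
|Eq(f, g, h)| = 18 - 14 = 4
(cross-check via (f, h): 11 - 7 = 4.)

4


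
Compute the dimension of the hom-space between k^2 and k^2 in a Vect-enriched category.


In Vect-enriched categories, Hom(k^n, k^m) is the space of m x n matrices.
dim(Hom(k^2, k^2)) = 2 * 2 = 4

4


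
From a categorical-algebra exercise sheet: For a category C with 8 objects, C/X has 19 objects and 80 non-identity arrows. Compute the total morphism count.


In the slice category C/X, objects are morphisms to X.
Identity morphisms: 19 (one per object of C/X).
Non-identity morphisms: 80.
Total = 19 + 80 = 99

99


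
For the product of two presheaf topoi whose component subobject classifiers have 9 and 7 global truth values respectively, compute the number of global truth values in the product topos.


In a product of presheaf topoi E_1 x E_2, the subobject classifier
is Omega = Omega_1 x Omega_2 (componentwise), so
|Omega(top)| = |Omega_1(top_1)| * |Omega_2(top_2)|.
= 9 * 7 = 63.

63


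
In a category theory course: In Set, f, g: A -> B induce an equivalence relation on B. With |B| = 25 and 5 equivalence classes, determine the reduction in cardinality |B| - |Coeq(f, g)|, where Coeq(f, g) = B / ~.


The coequalizer Coeq(f, g) = B / ~ has one element per equivalence class.
|B| = 25, |Coeq(f, g)| = 5.
|B| - |Coeq(f, g)| = 25 - 5 = 20.

20


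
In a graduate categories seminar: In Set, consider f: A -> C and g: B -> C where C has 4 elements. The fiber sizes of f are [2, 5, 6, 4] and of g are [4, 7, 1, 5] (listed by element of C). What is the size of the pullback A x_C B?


The pullback A x_C B consists of pairs (a, b) with f(a) = g(b).
For each element c in C, the fiber product has |f^-1(c)| * |g^-1(c)| elements.
Summing over C: 2 * 4 + 5 * 7 + 6 * 1 + 4 * 5
= 8 + 35 + 6 + 20 = 69

69


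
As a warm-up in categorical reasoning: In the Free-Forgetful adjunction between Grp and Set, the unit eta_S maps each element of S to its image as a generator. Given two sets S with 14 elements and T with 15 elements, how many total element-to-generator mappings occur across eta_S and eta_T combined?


The unit eta_X: X -> U(F(X)) of the Free-Forgetful adjunction
maps each element of X to a generator of F(X). For X = S + T (disjoint
union in Set), |S + T| = |S| + |T|.
Total mappings = 14 + 15 = 29.

29


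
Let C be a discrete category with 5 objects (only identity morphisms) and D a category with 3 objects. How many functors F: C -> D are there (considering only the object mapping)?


A functor from a discrete category C to D is determined by
where each object maps. Each of the 5 objects of C can map
to any of the 3 objects of D independently.
Number of functors = 3^5 = 243

243


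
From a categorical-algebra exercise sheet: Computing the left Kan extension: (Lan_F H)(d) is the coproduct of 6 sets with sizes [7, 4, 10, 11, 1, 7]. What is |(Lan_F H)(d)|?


Pointwise, the left Kan extension (Lan_F H)(d) is the colimit, indexed
by the comma category (F downarrow d), of H composed with the
projection (F downarrow d) -> C. Here that colimit is given
as a coproduct (disjoint union) of sets, so its cardinality is the
sum of the sizes of the summands.
Coproduct of sets with sizes: 7 + 4 + 10 + 11 + 1 + 7
= 40

40


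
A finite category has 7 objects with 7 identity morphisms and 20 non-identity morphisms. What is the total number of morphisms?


Each object has an identity morphism, giving 7 identities.
Adding the 20 non-identity morphisms:
Total = 7 + 20 = 27

27


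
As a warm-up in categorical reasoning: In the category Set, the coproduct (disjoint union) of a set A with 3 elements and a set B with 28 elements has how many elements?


In Set, the coproduct A + B is the disjoint union.
|A + B| = |A| + |B| = 3 + 28 = 31

31


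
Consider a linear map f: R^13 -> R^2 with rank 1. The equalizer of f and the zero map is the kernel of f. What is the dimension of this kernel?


The equalizer of f and the zero map is ker(f).
By the rank-nullity theorem: dim(ker(f)) = dim(domain) - rank(f).
dim(ker(f)) = 13 - 1 = 12

12


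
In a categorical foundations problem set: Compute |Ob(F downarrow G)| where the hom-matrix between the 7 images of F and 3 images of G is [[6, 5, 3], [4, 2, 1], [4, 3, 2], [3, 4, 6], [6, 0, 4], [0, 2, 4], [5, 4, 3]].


Objects of (F downarrow G) are triples (a, b, h: F(a)->G(b)).
The count equals the sum of all entries in the hom-matrix.
sum(row 0) = 14
sum(row 1) = 7
sum(row 2) = 9
sum(row 3) = 13
sum(row 4) = 10
sum(row 5) = 6
sum(row 6) = 12
Grand total = 71

71


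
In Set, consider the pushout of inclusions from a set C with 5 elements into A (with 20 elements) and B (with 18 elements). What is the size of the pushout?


The pushout A +_C B identifies the images of C in A and B.
|A +_C B| = |A| + |B| - |C| (for injections).
= 20 + 18 - 5 = 33

33


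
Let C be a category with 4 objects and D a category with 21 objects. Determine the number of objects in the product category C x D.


The product category C x D has objects that are pairs (c, d).
Number of pairs = |Ob(C)| * |Ob(D)| = 4 * 21 = 84

84


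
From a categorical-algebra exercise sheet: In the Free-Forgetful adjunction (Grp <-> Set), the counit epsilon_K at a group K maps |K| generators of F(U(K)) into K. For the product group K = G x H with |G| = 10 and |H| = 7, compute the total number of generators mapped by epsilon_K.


The counit epsilon_K: F(U(K)) -> K of the Free-Forgetful adjunction
maps |K| generators of F(U(K)) into K. For K = G x H (the product group),
|G x H| = |G| * |H|.
Total generators mapped = 10 * 7 = 70.

70


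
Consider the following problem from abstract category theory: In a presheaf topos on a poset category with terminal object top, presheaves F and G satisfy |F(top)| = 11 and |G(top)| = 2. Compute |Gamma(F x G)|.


Global sections of a presheaf on a poset with terminal top satisfy
Gamma(H) ~ H(top). Presheaves admit pointwise products, so
(F x G)(top) = F(top) x G(top) (Cartesian product).
|Gamma(F x G)| = |F(top)| * |G(top)| = 11 * 2 = 22.

22


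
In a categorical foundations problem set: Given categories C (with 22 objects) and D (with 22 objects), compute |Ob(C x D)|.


The product category C x D has objects that are pairs (c, d).
Number of pairs = |Ob(C)| * |Ob(D)| = 22 * 22 = 484

484


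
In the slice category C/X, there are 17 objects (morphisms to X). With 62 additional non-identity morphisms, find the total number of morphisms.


In the slice category C/X, objects are morphisms to X.
Identity morphisms: 17 (one per object of C/X).
Non-identity morphisms: 62.
Total = 17 + 62 = 79

79


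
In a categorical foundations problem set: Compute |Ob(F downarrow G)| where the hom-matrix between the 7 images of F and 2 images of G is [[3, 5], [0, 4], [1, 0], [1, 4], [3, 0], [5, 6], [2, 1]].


Objects of (F downarrow G) are triples (a, b, h: F(a)->G(b)).
The count equals the sum of all entries in the hom-matrix.
sum(row 0) = 8
sum(row 1) = 4
sum(row 2) = 1
sum(row 3) = 5
sum(row 4) = 3
sum(row 5) = 11
sum(row 6) = 3
Grand total = 35

35


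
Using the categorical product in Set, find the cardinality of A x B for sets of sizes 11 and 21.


In Set, the product A x B is the Cartesian product.
By the universal property, |A x B| = |A| * |B|.
|A x B| = 11 * 21 = 231

231


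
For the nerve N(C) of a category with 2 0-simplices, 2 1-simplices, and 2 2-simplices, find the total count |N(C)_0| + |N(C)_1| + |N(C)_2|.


The 2-skeleton of the nerve N(C) consists of simplices in dimensions 0, 1, 2:
  |N(C)_0| = 2 (objects)
  |N(C)_1| = 2 (morphisms)
  |N(C)_2| = 2 (composable pairs)
Total = 2 + 2 + 2 = 6

6


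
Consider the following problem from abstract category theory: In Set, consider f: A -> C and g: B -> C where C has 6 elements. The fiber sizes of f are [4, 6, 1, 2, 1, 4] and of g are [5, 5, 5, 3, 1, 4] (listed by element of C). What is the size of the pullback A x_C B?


The pullback A x_C B consists of pairs (a, b) with f(a) = g(b).
For each element c in C, the fiber product has |f^-1(c)| * |g^-1(c)| elements.
Summing over C: 4 * 5 + 6 * 5 + 1 * 5 + 2 * 3 + 1 * 1 + 4 * 4
= 20 + 30 + 5 + 6 + 1 + 16 = 78

78


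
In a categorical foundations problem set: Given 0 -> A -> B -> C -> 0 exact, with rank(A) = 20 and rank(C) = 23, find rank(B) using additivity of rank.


For a short exact sequence 0 -> A -> B -> C -> 0,
rank is additive: rank(B) = rank(A) + rank(C).
rank(B) = 20 + 23 = 43

43


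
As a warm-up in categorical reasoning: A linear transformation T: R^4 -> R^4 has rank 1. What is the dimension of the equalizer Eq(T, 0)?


The equalizer of f and the zero map is ker(f).
By the rank-nullity theorem: dim(ker(f)) = dim(domain) - rank(f).
dim(ker(f)) = 4 - 1 = 3

3


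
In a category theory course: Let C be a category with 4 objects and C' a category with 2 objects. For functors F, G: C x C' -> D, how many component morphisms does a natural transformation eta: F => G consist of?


A natural transformation eta: F => G assigns one component morphism per
object of the domain category.
The domain is the product category C x C', so
|Ob(C x C')| = |Ob(C)| * |Ob(C')| = 4 * 2 = 8.
Therefore eta has 8 component morphisms.

8


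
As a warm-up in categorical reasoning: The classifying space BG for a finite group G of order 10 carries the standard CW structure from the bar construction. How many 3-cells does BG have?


In the bar-construction CW model of BG, the n-cells are indexed by
n-tuples [g_1|...|g_n] of non-identity elements of G (degenerate
simplices with some g_i = e do not contribute cells), so there are
(|G| - 1)^n n-cells.
For dim = 3 with |G| = 10:
cells = (10 - 1)^3 = 9^3 = 729

729


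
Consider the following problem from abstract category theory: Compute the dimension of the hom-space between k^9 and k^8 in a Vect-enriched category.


In Vect-enriched categories, Hom(k^n, k^m) is the space of m x n matrices.
dim(Hom(k^9, k^8)) = 8 * 9 = 72

72


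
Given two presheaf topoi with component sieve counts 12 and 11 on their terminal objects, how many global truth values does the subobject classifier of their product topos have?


In a product of presheaf topoi E_1 x E_2, the subobject classifier
is Omega = Omega_1 x Omega_2 (componentwise), so
|Omega(top)| = |Omega_1(top_1)| * |Omega_2(top_2)|.
= 12 * 11 = 132.

132


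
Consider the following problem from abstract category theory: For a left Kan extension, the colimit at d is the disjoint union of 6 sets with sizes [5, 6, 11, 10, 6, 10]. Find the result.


Pointwise, the left Kan extension (Lan_F H)(d) is the colimit, indexed
by the comma category (F downarrow d), of H composed with the
projection (F downarrow d) -> C. Here that colimit is given
as a coproduct (disjoint union) of sets, so its cardinality is the
sum of the sizes of the summands.
Coproduct of sets with sizes: 5 + 6 + 11 + 10 + 6 + 10
= 48

48


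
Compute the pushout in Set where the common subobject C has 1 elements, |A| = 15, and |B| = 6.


The pushout A +_C B identifies the images of C in A and B.
|A +_C B| = |A| + |B| - |C| (for injections).
= 15 + 6 - 1 = 20

20


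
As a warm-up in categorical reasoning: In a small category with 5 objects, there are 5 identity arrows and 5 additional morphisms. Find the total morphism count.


Each object has an identity morphism, giving 5 identities.
Adding the 5 non-identity morphisms:
Total = 5 + 5 = 10

10


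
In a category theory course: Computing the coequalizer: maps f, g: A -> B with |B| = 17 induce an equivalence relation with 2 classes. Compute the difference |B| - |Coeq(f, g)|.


The coequalizer Coeq(f, g) = B / ~ has one element per equivalence class.
|B| = 17, |Coeq(f, g)| = 2.
|B| - |Coeq(f, g)| = 17 - 2 = 15.

15


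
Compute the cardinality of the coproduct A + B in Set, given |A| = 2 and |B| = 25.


In Set, the coproduct A + B is the disjoint union.
|A + B| = |A| + |B| = 2 + 25 = 27

27


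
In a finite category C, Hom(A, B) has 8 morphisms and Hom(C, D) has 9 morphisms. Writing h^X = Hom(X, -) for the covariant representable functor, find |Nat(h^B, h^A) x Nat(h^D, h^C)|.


By the Yoneda lemma, Nat(h^B, h^A) is isomorphic to Hom(A, B),
so |Nat(h^B, h^A)| = |Hom(A, B)| and |Nat(h^D, h^C)| = |Hom(C, D)|.
|Hom(A, B)| = 8, |Hom(C, D)| = 9.
|Nat(h^B, h^A) x Nat(h^D, h^C)| = 8 * 9 = 72

72


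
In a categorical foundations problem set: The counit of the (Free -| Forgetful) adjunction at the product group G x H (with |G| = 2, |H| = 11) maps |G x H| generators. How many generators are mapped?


The counit epsilon_K: F(U(K)) -> K of the Free-Forgetful adjunction
maps |K| generators of F(U(K)) into K. For K = G x H (the product group),
|G x H| = |G| * |H|.
Total generators mapped = 2 * 11 = 22.

22


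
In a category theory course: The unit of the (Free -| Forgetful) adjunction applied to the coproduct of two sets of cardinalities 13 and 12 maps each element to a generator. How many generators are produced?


The unit eta_X: X -> U(F(X)) of the Free-Forgetful adjunction
maps each element of X to a generator of F(X). For X = S + T (disjoint
union in Set), |S + T| = |S| + |T|.
Total mappings = 13 + 12 = 25.

25


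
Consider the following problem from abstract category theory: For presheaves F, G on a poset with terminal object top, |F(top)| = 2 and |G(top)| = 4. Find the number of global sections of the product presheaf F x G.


Global sections of a presheaf on a poset with terminal top satisfy
Gamma(H) ~ H(top). Presheaves admit pointwise products, so
(F x G)(top) = F(top) x G(top) (Cartesian product).
|Gamma(F x G)| = |F(top)| * |G(top)| = 2 * 4 = 8.

8


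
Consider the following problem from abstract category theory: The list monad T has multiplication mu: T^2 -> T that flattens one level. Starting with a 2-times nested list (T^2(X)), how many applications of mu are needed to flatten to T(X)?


Each application of mu: T^2 -> T removes one layer of nesting.
Starting at depth 2 (i.e., T^2(X)), we need to reach T(X).
Number of mu applications = 2 - 1 = 1

1


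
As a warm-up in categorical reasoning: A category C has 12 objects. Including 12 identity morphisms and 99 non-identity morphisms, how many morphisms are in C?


Each object has an identity morphism, giving 12 identities.
Adding the 99 non-identity morphisms:
Total = 12 + 99 = 111

111


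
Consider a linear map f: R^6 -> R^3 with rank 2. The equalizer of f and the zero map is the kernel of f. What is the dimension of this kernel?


The equalizer of f and the zero map is ker(f).
By the rank-nullity theorem: dim(ker(f)) = dim(domain) - rank(f).
dim(ker(f)) = 6 - 2 = 4

4


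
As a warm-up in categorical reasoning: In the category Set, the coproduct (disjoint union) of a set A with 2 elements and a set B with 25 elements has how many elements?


In Set, the coproduct A + B is the disjoint union.
|A + B| = |A| + |B| = 2 + 25 = 27

27


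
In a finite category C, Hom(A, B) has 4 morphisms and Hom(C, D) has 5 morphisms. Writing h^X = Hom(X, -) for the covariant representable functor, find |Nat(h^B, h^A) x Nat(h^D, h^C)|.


By the Yoneda lemma, Nat(h^B, h^A) is isomorphic to Hom(A, B),
so |Nat(h^B, h^A)| = |Hom(A, B)| and |Nat(h^D, h^C)| = |Hom(C, D)|.
|Hom(A, B)| = 4, |Hom(C, D)| = 5.
|Nat(h^B, h^A) x Nat(h^D, h^C)| = 4 * 5 = 20

20


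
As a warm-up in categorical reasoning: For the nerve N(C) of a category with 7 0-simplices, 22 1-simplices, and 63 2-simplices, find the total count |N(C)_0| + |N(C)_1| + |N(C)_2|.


The 2-skeleton of the nerve N(C) consists of simplices in dimensions 0, 1, 2:
  |N(C)_0| = 7 (objects)
  |N(C)_1| = 22 (morphisms)
  |N(C)_2| = 63 (composable pairs)
Total = 7 + 22 + 63 = 92

92


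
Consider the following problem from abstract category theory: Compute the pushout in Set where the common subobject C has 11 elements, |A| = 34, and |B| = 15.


The pushout A +_C B identifies the images of C in A and B.
|A +_C B| = |A| + |B| - |C| (for injections).
= 34 + 15 - 11 = 38

38


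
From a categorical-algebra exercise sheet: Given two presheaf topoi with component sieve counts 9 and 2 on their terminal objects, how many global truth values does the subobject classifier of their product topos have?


In a product of presheaf topoi E_1 x E_2, the subobject classifier
is Omega = Omega_1 x Omega_2 (componentwise), so
|Omega(top)| = |Omega_1(top_1)| * |Omega_2(top_2)|.
= 9 * 2 = 18.

18


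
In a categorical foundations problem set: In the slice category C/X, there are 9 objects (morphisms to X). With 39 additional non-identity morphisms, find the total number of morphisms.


In the slice category C/X, objects are morphisms to X.
Identity morphisms: 9 (one per object of C/X).
Non-identity morphisms: 39.
Total = 9 + 39 = 48

48


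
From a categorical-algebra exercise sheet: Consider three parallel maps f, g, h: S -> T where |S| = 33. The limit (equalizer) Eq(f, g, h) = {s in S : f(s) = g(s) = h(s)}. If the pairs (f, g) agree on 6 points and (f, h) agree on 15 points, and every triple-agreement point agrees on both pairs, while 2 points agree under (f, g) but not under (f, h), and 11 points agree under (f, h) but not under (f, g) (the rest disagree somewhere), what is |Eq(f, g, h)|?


Eq(f, g, h) is the triple-agreement set: points in S where all three
maps take the same value. Using inclusion-exclusion on the pairwise data:
Pair (f, g) agrees on 6 points; pair (f, h) on 15 points.
Points agreeing under (f, g) but not (f, h) = 2; under (f, h) but not (f, g) = 11.
Triple-agreement = agreement-in-(f, g) minus points that agree under (f, g) but not (f, h):
|Eq(f, g, h)| = 6 - 2 = 4
(cross-check via (f, h): 15 - 11 = 4.)

4


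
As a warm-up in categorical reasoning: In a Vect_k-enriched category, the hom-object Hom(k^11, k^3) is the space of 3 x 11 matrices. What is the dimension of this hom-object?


In Vect-enriched categories, Hom(k^n, k^m) is the space of m x n matrices.
dim(Hom(k^11, k^3)) = 3 * 11 = 33

33


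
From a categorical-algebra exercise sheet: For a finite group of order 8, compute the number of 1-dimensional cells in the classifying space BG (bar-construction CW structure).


In the bar-construction CW model of BG, the n-cells are indexed by
n-tuples [g_1|...|g_n] of non-identity elements of G (degenerate
simplices with some g_i = e do not contribute cells), so there are
(|G| - 1)^n n-cells.
For dim = 1 with |G| = 8:
cells = (8 - 1)^1 = 7^1 = 7

7


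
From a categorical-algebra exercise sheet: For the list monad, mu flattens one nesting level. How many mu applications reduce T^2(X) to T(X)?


Each application of mu: T^2 -> T removes one layer of nesting.
Starting at depth 2 (i.e., T^2(X)), we need to reach T(X).
Number of mu applications = 2 - 1 = 1

1


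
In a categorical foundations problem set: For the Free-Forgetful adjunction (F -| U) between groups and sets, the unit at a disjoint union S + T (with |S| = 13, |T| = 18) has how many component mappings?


The unit eta_X: X -> U(F(X)) of the Free-Forgetful adjunction
maps each element of X to a generator of F(X). For X = S + T (disjoint
union in Set), |S + T| = |S| + |T|.
Total mappings = 13 + 18 = 31.

31


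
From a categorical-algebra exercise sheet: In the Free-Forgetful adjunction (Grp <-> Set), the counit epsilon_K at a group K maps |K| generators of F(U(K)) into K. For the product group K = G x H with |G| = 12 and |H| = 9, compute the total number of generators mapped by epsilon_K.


The counit epsilon_K: F(U(K)) -> K of the Free-Forgetful adjunction
maps |K| generators of F(U(K)) into K. For K = G x H (the product group),
|G x H| = |G| * |H|.
Total generators mapped = 12 * 9 = 108.

108


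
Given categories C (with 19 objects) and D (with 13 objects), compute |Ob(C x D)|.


The product category C x D has objects that are pairs (c, d).
Number of pairs = |Ob(C)| * |Ob(D)| = 19 * 13 = 247

247


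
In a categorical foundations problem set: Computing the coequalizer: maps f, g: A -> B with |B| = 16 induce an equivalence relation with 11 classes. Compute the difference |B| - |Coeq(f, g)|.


The coequalizer Coeq(f, g) = B / ~ has one element per equivalence class.
|B| = 16, |Coeq(f, g)| = 11.
|B| - |Coeq(f, g)| = 16 - 11 = 5.

5
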